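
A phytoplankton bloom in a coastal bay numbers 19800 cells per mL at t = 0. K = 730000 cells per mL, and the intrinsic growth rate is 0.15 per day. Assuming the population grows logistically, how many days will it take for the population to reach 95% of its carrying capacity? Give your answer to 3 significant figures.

43.5 days

A = (K − N₀)/N₀ = (730000 − 19800)/19800 = 35.869.
Solve 730000/(1 + 35.869·e^(−0.15t)) = 693500: 1 + 35.869·e^(−0.15t) = 1.0526, so e^(−0.15t) = 0.00146734.
−0.15·t = ln(0.00146734) = -6.5243, so t = 6.5243/0.15 = 43.495.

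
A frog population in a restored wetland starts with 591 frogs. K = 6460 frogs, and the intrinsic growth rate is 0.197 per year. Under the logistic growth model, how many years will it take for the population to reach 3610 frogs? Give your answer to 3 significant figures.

A = (K − N₀)/N₀ = (6460 − 591)/591 = 9.9306.
Solve 6460/(1 + 9.9306·e^(−0.197t)) = 3610: 1 + 9.9306·e^(−0.197t) = 1.7895, so e^(−0.197t) = 0.0794989.
−0.197·t = ln(0.0794989) = -2.532, so t = 2.532/0.197 = 12.853.

12.9 years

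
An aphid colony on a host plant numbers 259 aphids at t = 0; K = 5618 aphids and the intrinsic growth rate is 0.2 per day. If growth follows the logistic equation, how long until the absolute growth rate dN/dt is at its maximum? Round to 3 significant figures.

Logistic growth is fastest at N = K/2 = 2809.
A = (K − N₀)/N₀ = 20.691. Set K/(1 + A·e^(−rt)) = K/2 → A·e^(−rt) = 1.
e^(−0.2t) = 1/20.691 = 0.0483299, so t = ln(20.691)/0.2 = 3.0297/0.2 = 15.149.

15.1 days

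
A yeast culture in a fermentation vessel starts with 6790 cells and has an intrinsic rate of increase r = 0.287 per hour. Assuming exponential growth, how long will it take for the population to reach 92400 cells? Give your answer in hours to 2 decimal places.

9.10 hours

Set N₀·e^(rt) = 92400: e^(0.287·t) = 92400/6790 = 13.608.
0.287·t = ln(13.608) = 2.6107, so t = 2.6107/0.287 = 9.0964.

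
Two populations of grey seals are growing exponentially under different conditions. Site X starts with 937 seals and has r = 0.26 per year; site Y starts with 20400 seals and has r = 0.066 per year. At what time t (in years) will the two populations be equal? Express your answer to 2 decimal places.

15.88 years

Set 937·e^(0.26t) = 20400·e^(0.066t).
e^((0.26 − 0.066)t) = 20400/937 → e^(0.194·t) = 21.772.
0.194·t = ln(21.772) = 3.0806, so t = 3.0806/0.194 = 15.879.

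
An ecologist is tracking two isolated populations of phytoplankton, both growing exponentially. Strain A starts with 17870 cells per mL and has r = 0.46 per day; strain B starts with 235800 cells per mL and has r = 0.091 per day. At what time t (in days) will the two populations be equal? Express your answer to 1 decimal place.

7.0 days

Set 17870·e^(0.46t) = 235800·e^(0.091t).
e^((0.46 − 0.091)t) = 235800/17870 → e^(0.369·t) = 13.195.
0.369·t = ln(13.195) = 2.5799, so t = 2.5799/0.369 = 6.9915.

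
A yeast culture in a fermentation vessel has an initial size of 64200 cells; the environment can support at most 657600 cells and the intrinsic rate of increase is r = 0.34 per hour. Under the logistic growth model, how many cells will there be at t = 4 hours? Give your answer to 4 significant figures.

A = (K − N₀)/N₀ = (657600 − 64200)/64200 = 9.243.
N(t) = K/(1 + A·e^(−rt)) = 657600/(1 + 9.243×e^(−0.34×4)).
e^(−1.36) = 0.25666; denominator = 1 + 9.243×0.25666 = 3.3723.
N = 657600/3.3723 = 195000.

195000 cells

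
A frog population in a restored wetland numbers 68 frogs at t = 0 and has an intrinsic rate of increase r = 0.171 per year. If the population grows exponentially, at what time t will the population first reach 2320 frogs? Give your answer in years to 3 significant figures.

20.6 years

Set N₀·e^(rt) = 2320: e^(0.171·t) = 2320/68 = 34.118.
0.171·t = ln(34.118) = 3.5298, so t = 3.5298/0.171 = 20.642.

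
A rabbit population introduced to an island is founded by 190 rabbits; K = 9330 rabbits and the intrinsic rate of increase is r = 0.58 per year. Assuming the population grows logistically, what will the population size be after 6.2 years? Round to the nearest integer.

4022 rabbits

A = (K − N₀)/N₀ = (9330 − 190)/190 = 48.105.
N(t) = K/(1 + A·e^(−rt)) = 9330/(1 + 48.105×e^(−0.58×6.2)).
e^(−3.596) = 0.027433; denominator = 1 + 48.105×0.027433 = 2.3197.
N = 9330/2.3197 = 4022.1.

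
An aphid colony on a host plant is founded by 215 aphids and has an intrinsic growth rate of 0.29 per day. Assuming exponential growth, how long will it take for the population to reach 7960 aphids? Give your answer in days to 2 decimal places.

12.45 days

Set N₀·e^(rt) = 7960: e^(0.29·t) = 7960/215 = 37.023.
0.29·t = ln(37.023) = 3.6115, so t = 3.6115/0.29 = 12.454.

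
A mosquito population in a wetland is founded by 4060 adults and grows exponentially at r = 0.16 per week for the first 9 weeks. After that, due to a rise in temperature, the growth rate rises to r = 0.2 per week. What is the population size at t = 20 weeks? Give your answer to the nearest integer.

Phase 1: N(9) = 4060·e^(0.16×9) = 4060·e^1.44 = 17136.
Phase 2 runs for 20 − 9 = 11 weeks at r = 0.2.
N(20) = 17136·e^(0.2×11) = 17136·e^2.2 = 154653.

154653 adults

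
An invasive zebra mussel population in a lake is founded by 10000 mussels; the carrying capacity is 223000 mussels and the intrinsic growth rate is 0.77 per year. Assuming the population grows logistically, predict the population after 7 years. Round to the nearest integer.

A = (K − N₀)/N₀ = (223000 − 10000)/10000 = 21.3.
N(t) = K/(1 + A·e^(−rt)) = 223000/(1 + 21.3×e^(−0.77×7)).
e^(−5.39) = 0.004562; denominator = 1 + 21.3×0.004562 = 1.0972.
N = 223000/1.0972 = 203250.

203250 mussels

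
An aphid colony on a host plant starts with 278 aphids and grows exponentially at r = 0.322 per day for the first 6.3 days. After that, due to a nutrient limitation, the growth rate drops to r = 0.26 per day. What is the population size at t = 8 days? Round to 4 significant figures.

Phase 1: N(6.3) = 278·e^(0.322×6.3) = 278·e^2.029 = 2113.75.
Phase 2 runs for 8 − 6.3 = 1.7 days at r = 0.26.
N(8) = 2113.75·e^(0.26×1.7) = 2113.75·e^0.442 = 3288.61.

3289 aphids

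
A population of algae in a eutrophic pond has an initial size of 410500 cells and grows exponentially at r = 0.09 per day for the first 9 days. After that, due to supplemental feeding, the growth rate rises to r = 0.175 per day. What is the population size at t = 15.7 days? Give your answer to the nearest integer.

Phase 1: N(9) = 410500·e^(0.09×9) = 410500·e^0.81 = 922766.
Phase 2 runs for 15.7 − 9 = 6.7 days at r = 0.175.
N(15.7) = 922766·e^(0.175×6.7) = 922766·e^1.172 = 2.980588×10^6.

2980588 cells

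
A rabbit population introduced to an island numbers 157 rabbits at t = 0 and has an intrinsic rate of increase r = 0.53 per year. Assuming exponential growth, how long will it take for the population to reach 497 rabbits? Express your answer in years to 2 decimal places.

Set N₀·e^(rt) = 497: e^(0.53·t) = 497/157 = 3.1656.
0.53·t = ln(3.1656) = 1.1523, so t = 1.1523/0.53 = 2.1742.

2.17 years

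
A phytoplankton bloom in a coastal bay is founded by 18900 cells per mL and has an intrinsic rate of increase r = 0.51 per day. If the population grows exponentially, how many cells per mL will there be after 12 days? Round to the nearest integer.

8596943 cells per mL

N(t) = N₀·e^(rt) = 18900 × e^(0.51×12) = 18900 × e^6.12.
e^6.12 ≈ 454.86, so N ≈ 18900 × 454.86 = 8.596943×10^6.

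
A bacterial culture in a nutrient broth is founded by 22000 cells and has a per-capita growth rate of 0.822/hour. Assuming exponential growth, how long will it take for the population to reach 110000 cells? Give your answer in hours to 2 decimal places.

1.96 hours

Set N₀·e^(rt) = 110000: e^(0.822·t) = 110000/22000 = 5.
0.822·t = ln(5) = 1.6094, so t = 1.6094/0.822 = 1.958.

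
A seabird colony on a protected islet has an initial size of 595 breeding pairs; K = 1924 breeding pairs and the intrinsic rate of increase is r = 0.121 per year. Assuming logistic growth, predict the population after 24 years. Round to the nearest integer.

A = (K − N₀)/N₀ = (1924 − 595)/595 = 2.2336.
N(t) = K/(1 + A·e^(−rt)) = 1924/(1 + 2.2336×e^(−0.121×24)).
e^(−2.904) = 0.054804; denominator = 1 + 2.2336×0.054804 = 1.1224.
N = 1924/1.1224 = 1714.17.

1714 breeding pairs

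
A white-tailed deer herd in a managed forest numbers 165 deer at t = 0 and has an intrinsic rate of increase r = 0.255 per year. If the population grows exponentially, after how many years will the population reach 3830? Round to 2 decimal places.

12.33 years

Set N₀·e^(rt) = 3830: e^(0.255·t) = 3830/165 = 23.212.
0.255·t = ln(23.212) = 3.1447, so t = 3.1447/0.255 = 12.332.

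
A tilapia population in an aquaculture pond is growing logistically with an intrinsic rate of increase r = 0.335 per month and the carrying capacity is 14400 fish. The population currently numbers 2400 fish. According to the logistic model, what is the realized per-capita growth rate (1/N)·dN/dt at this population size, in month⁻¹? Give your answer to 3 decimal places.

(1/N)·dN/dt = r(1 − N/K) = 0.335 × (1 − 2400/14400).
= 0.335 × 0.83333 = 0.27917.

0.279 per month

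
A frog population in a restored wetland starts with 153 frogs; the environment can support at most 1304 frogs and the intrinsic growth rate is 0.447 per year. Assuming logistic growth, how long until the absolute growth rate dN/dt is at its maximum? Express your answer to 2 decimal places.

4.51 years

Logistic growth is fastest at N = K/2 = 652.
A = (K − N₀)/N₀ = 7.5229. Set K/(1 + A·e^(−rt)) = K/2 → A·e^(−rt) = 1.
e^(−0.447t) = 1/7.5229 = 0.132928, so t = ln(7.5229)/0.447 = 2.0179/0.447 = 4.5144.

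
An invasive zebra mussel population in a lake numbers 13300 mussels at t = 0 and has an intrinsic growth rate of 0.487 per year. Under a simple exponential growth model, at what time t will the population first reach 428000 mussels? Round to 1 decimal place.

7.1 years

Set N₀·e^(rt) = 428000: e^(0.487·t) = 428000/13300 = 32.18.
0.487·t = ln(32.18) = 3.4714, so t = 3.4714/0.487 = 7.128.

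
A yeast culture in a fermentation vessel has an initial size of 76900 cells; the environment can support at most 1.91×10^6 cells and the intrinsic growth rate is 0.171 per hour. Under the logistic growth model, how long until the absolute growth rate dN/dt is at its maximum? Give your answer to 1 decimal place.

18.5 hours

Logistic growth is fastest at N = K/2 = 955000.
A = (K − N₀)/N₀ = 23.837. Set K/(1 + A·e^(−rt)) = K/2 → A·e^(−rt) = 1.
e^(−0.171t) = 1/23.837 = 0.0419508, so t = ln(23.837)/0.171 = 3.1713/0.171 = 18.545.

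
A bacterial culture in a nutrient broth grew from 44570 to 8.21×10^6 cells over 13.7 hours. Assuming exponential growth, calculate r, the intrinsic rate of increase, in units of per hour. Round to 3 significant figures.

From N(t) = N₀·e^(rt): e^(r·13.7) = 8.21×10^6/44570 = 184.2.
r·13.7 = ln(184.2) = 5.216, so r = 5.216/13.7 = 0.38073.

0.381 per hour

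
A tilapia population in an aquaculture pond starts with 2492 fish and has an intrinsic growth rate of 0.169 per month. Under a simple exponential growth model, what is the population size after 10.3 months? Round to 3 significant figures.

N(t) = N₀·e^(rt) = 2492 × e^(0.169×10.3) = 2492 × e^1.741.
e^1.741 ≈ 5.7013, so N ≈ 2492 × 5.7013 = 14207.7.

14200 fish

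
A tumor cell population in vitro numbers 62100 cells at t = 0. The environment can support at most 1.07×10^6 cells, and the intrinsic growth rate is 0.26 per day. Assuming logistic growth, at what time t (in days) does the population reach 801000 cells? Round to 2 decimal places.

14.92 days

A = (K − N₀)/N₀ = (1.07×10^6 − 62100)/62100 = 16.23.
Solve 1.07×10^6/(1 + 16.23·e^(−0.26t)) = 801000: 1 + 16.23·e^(−0.26t) = 1.3358, so e^(−0.26t) = 0.0206916.
−0.26·t = ln(0.0206916) = -3.878, so t = 3.878/0.26 = 14.915.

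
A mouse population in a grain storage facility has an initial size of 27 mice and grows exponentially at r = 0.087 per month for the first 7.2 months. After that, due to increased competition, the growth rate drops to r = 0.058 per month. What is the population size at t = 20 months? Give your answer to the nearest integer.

106 mice

Phase 1: N(7.2) = 27·e^(0.087×7.2) = 27·e^0.6264 = 50.5133.
Phase 2 runs for 20 − 7.2 = 12.8 months at r = 0.058.
N(20) = 50.5133·e^(0.058×12.8) = 50.5133·e^0.7424 = 106.127.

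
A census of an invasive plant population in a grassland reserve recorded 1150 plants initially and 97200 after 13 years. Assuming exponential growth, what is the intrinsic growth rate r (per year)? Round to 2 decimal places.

0.34 per year

From N(t) = N₀·e^(rt): e^(r·13) = 97200/1150 = 84.522.
r·13 = ln(84.522) = 4.437, so r = 4.437/13 = 0.34131.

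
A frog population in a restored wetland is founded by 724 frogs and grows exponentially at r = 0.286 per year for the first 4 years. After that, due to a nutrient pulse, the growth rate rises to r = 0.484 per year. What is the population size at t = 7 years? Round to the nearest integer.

9709 frogs

Phase 1: N(4) = 724·e^(0.286×4) = 724·e^1.144 = 2272.85.
Phase 2 runs for 7 − 4 = 3 years at r = 0.484.
N(7) = 2272.85·e^(0.484×3) = 2272.85·e^1.452 = 9708.83.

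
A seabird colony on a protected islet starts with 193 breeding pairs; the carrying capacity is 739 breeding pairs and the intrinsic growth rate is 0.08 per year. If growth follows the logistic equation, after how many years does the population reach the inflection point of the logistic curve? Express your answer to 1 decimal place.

13.0 years

Logistic growth is fastest at N = K/2 = 369.5.
A = (K − N₀)/N₀ = 2.829. Set K/(1 + A·e^(−rt)) = K/2 → A·e^(−rt) = 1.
e^(−0.08t) = 1/2.829 = 0.35348, so t = ln(2.829)/0.08 = 1.0399/0.08 = 12.999.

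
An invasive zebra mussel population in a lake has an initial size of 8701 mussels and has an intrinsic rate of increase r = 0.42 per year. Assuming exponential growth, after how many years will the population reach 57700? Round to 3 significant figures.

4.50 years

Set N₀·e^(rt) = 57700: e^(0.42·t) = 57700/8701 = 6.6314.
0.42·t = ln(6.6314) = 1.8918, so t = 1.8918/0.42 = 4.5043.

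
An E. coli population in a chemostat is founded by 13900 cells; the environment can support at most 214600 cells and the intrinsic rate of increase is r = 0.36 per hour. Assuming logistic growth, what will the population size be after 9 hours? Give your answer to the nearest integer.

137082 cells

A = (K − N₀)/N₀ = (214600 − 13900)/13900 = 14.439.
N(t) = K/(1 + A·e^(−rt)) = 214600/(1 + 14.439×e^(−0.36×9)).
e^(−3.24) = 0.039164; denominator = 1 + 14.439×0.039164 = 1.5655.
N = 214600/1.5655 = 137082.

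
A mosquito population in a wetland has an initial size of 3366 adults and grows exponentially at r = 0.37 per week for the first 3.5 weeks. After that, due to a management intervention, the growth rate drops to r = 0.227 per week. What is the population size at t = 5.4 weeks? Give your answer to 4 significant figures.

18920 adults

Phase 1: N(3.5) = 3366·e^(0.37×3.5) = 3366·e^1.295 = 12289.3.
Phase 2 runs for 5.4 − 3.5 = 1.9 weeks at r = 0.227.
N(5.4) = 12289.3·e^(0.227×1.9) = 12289.3·e^0.4313 = 18916.3.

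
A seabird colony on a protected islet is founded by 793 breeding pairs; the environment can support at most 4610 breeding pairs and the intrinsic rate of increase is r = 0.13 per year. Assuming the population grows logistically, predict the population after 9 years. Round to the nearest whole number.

1849 breeding pairs

A = (K − N₀)/N₀ = (4610 − 793)/793 = 4.8134.
N(t) = K/(1 + A·e^(−rt)) = 4610/(1 + 4.8134×e^(−0.13×9)).
e^(−1.17) = 0.31037; denominator = 1 + 4.8134×0.31037 = 2.4939.
N = 4610/2.4939 = 1848.5.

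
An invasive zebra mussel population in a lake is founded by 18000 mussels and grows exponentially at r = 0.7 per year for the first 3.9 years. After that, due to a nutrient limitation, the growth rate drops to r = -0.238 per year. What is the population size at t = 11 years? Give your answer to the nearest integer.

Phase 1: N(3.9) = 18000·e^(0.7×3.9) = 18000·e^2.73 = 275992.
Phase 2 runs for 11 − 3.9 = 7.1 years at r = -0.238.
N(11) = 275992·e^(-0.238×7.1) = 275992·e^-1.69 = 50936.1.

50936 mussels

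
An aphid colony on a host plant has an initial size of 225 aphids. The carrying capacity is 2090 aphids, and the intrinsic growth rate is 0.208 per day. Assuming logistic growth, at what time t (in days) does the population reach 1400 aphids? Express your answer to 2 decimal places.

A = (K − N₀)/N₀ = (2090 − 225)/225 = 8.2889.
Solve 2090/(1 + 8.2889·e^(−0.208t)) = 1400: 1 + 8.2889·e^(−0.208t) = 1.4929, so e^(−0.208t) = 0.05946.
−0.208·t = ln(0.05946) = -2.8225, so t = 2.8225/0.208 = 13.569.

13.57 days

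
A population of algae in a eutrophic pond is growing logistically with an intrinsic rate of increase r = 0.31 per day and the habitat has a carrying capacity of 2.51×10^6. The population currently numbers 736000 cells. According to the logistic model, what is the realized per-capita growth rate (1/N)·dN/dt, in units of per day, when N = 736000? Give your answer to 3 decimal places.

0.219 per day

(1/N)·dN/dt = r(1 − N/K) = 0.31 × (1 − 736000/2.51×10^6).
= 0.31 × 0.70677 = 0.2191.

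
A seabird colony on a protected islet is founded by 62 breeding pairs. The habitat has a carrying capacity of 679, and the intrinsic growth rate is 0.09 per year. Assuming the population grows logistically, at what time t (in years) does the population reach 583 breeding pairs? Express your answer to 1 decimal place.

A = (K − N₀)/N₀ = (679 − 62)/62 = 9.9516.
Solve 679/(1 + 9.9516·e^(−0.09t)) = 583: 1 + 9.9516·e^(−0.09t) = 1.1647, so e^(−0.09t) = 0.0165466.
−0.09·t = ln(0.0165466) = -4.1016, so t = 4.1016/0.09 = 45.573.

45.6 years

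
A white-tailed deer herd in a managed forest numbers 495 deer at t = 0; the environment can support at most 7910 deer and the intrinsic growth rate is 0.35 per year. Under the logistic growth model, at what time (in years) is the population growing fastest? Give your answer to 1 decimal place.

Logistic growth is fastest at N = K/2 = 3955.
A = (K − N₀)/N₀ = 14.98. Set K/(1 + A·e^(−rt)) = K/2 → A·e^(−rt) = 1.
e^(−0.35t) = 1/14.98 = 0.0667566, so t = ln(14.98)/0.35 = 2.7067/0.35 = 7.7334.

7.7 years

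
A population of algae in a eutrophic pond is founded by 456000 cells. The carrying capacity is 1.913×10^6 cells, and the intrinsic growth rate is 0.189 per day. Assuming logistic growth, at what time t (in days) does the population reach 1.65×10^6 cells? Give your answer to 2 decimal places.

15.86 days

A = (K − N₀)/N₀ = (1.913×10^6 − 456000)/456000 = 3.1952.
Solve 1.913×10^6/(1 + 3.1952·e^(−0.189t)) = 1.65×10^6: 1 + 3.1952·e^(−0.189t) = 1.1594, so e^(−0.189t) = 0.0498858.
−0.189·t = ln(0.0498858) = -2.998, so t = 2.998/0.189 = 15.863.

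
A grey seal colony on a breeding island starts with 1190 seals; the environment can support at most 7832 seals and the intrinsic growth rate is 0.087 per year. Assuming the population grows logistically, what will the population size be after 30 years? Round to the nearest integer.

A = (K − N₀)/N₀ = (7832 − 1190)/1190 = 5.5815.
N(t) = K/(1 + A·e^(−rt)) = 7832/(1 + 5.5815×e^(−0.087×30)).
e^(−2.61) = 0.073535; denominator = 1 + 5.5815×0.073535 = 1.4104.
N = 7832/1.4104 = 5552.9.

5553 seals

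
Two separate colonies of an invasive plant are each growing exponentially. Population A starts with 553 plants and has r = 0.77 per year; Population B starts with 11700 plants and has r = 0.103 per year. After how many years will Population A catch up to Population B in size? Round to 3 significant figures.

Set 553·e^(0.77t) = 11700·e^(0.103t).
e^((0.77 − 0.103)t) = 11700/553 → e^(0.667·t) = 21.157.
0.667·t = ln(21.157) = 3.052, so t = 3.052/0.667 = 4.5757.

4.58 years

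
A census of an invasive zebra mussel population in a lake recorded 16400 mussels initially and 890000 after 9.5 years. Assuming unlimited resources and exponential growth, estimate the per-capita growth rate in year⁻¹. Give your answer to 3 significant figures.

0.420 per year

From N(t) = N₀·e^(rt): e^(r·9.5) = 890000/16400 = 54.268.
r·9.5 = ln(54.268) = 3.9939, so r = 3.9939/9.5 = 0.42041.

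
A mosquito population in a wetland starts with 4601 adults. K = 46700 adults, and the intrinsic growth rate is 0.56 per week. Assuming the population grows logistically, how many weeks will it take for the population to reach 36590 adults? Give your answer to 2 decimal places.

A = (K − N₀)/N₀ = (46700 − 4601)/4601 = 9.15.
Solve 46700/(1 + 9.15·e^(−0.56t)) = 36590: 1 + 9.15·e^(−0.56t) = 1.2763, so e^(−0.56t) = 0.0301974.
−0.56·t = ln(0.0301974) = -3.5, so t = 3.5/0.56 = 6.25.

6.25 weeks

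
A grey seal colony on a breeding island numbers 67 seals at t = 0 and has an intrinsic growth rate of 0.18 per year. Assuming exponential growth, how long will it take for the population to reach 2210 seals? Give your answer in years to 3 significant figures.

Set N₀·e^(rt) = 2210: e^(0.18·t) = 2210/67 = 32.985.
0.18·t = ln(32.985) = 3.4961, so t = 3.4961/0.18 = 19.423.

19.4 years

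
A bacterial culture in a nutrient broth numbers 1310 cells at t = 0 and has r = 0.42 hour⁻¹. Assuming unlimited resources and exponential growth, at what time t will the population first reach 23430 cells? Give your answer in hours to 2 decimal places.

Set N₀·e^(rt) = 23430: e^(0.42·t) = 23430/1310 = 17.885.
0.42·t = ln(17.885) = 2.884, so t = 2.884/0.42 = 6.8666.

6.87 hours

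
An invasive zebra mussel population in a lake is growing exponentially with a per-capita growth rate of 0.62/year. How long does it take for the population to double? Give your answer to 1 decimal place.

Doubling time t_d = ln(2)/r = 0.6931/0.62 = 1.118.

1.1 years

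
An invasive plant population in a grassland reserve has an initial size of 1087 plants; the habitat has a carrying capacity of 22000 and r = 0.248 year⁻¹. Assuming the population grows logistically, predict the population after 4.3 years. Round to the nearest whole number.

2886 plants

A = (K − N₀)/N₀ = (22000 − 1087)/1087 = 19.239.
N(t) = K/(1 + A·e^(−rt)) = 22000/(1 + 19.239×e^(−0.248×4.3)).
e^(−1.066) = 0.34425; denominator = 1 + 19.239×0.34425 = 7.623.
N = 22000/7.623 = 2886.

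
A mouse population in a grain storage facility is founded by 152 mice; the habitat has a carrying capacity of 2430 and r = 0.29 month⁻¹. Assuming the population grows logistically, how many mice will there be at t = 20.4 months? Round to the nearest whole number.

2336 mice

A = (K − N₀)/N₀ = (2430 − 152)/152 = 14.987.
N(t) = K/(1 + A·e^(−rt)) = 2430/(1 + 14.987×e^(−0.29×20.4)).
e^(−5.916) = 0.002696; denominator = 1 + 14.987×0.002696 = 1.0404.
N = 2430/1.0404 = 2335.63.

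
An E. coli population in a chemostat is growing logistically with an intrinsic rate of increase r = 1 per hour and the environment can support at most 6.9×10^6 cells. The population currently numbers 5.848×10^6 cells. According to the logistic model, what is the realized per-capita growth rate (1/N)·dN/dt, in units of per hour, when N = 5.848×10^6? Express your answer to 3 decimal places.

(1/N)·dN/dt = r(1 − N/K) = 1 × (1 − 5.848×10^6/6.9×10^6).
= 1 × 0.15246 = 0.15246.

0.152 per hour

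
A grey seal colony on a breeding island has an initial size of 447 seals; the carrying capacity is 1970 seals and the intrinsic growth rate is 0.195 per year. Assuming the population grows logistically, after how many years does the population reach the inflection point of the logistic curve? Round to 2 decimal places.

6.29 years

Logistic growth is fastest at N = K/2 = 985.
A = (K − N₀)/N₀ = 3.4072. Set K/(1 + A·e^(−rt)) = K/2 → A·e^(−rt) = 1.
e^(−0.195t) = 1/3.4072 = 0.2935, so t = ln(3.4072)/0.195 = 1.2259/0.195 = 6.2866.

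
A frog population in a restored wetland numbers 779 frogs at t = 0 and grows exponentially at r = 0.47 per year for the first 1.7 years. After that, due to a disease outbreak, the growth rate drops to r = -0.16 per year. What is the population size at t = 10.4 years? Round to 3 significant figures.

431 frogs

Phase 1: N(1.7) = 779·e^(0.47×1.7) = 779·e^0.799 = 1731.96.
Phase 2 runs for 10.4 − 1.7 = 8.7 years at r = -0.16.
N(10.4) = 1731.96·e^(-0.16×8.7) = 1731.96·e^-1.392 = 430.527.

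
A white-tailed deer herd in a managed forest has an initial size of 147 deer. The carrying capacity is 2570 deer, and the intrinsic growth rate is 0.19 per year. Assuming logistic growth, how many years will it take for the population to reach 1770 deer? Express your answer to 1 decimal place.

A = (K − N₀)/N₀ = (2570 − 147)/147 = 16.483.
Solve 2570/(1 + 16.483·e^(−0.19t)) = 1770: 1 + 16.483·e^(−0.19t) = 1.452, so e^(−0.19t) = 0.0274208.
−0.19·t = ln(0.0274208) = -3.5965, so t = 3.5965/0.19 = 18.929.

18.9 years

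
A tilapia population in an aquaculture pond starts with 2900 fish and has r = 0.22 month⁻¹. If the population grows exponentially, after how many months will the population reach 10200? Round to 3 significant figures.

Set N₀·e^(rt) = 10200: e^(0.22·t) = 10200/2900 = 3.5172.
0.22·t = ln(3.5172) = 1.2577, so t = 1.2577/0.22 = 5.7167.

5.72 months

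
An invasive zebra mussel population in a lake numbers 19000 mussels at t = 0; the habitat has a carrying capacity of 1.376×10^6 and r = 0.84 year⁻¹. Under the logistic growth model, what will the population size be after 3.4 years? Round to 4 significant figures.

A = (K − N₀)/N₀ = (1.376×10^6 − 19000)/19000 = 71.421.
N(t) = K/(1 + A·e^(−rt)) = 1.376×10^6/(1 + 71.421×e^(−0.84×3.4)).
e^(−2.856) = 0.057498; denominator = 1 + 71.421×0.057498 = 5.1066.
N = 1.376×10^6/5.1066 = 269456.

269500 mussels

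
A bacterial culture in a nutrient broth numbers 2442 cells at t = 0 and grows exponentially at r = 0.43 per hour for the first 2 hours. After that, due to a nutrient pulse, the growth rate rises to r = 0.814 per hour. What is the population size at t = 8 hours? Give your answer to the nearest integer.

Phase 1: N(2) = 2442·e^(0.43×2) = 2442·e^0.86 = 5770.84.
Phase 2 runs for 8 − 2 = 6 hours at r = 0.814.
N(8) = 5770.84·e^(0.814×6) = 5770.84·e^4.884 = 762664.

762664 cells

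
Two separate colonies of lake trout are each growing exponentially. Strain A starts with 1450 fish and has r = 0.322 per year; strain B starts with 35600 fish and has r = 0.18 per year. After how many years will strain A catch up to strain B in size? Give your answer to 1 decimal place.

Set 1450·e^(0.322t) = 35600·e^(0.18t).
e^((0.322 − 0.18)t) = 35600/1450 → e^(0.142·t) = 24.552.
0.142·t = ln(24.552) = 3.2008, so t = 3.2008/0.142 = 22.541.

22.5 years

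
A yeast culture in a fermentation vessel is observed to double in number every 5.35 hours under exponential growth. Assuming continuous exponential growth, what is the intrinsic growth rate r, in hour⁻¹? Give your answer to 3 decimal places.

r = ln(2)/t_d = 0.6931/5.35 = 0.12956.

0.130 per hour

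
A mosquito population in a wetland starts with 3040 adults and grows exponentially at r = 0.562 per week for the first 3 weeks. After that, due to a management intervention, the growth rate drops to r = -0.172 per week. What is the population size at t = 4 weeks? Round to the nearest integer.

Phase 1: N(3) = 3040·e^(0.562×3) = 3040·e^1.686 = 16409.5.
Phase 2 runs for 4 − 3 = 1 weeks at r = -0.172.
N(4) = 16409.5·e^(-0.172×1) = 16409.5·e^-0.172 = 13816.4.

13816 adults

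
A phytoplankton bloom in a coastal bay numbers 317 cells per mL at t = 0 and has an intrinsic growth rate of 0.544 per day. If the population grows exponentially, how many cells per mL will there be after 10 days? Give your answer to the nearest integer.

N(t) = N₀·e^(rt) = 317 × e^(0.544×10) = 317 × e^5.44.
e^5.44 ≈ 230.44, so N ≈ 317 × 230.44 = 73050.2.

73050 cells per mL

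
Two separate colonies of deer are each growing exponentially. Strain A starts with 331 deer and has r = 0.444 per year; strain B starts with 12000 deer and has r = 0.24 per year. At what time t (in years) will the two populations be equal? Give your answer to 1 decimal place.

Set 331·e^(0.444t) = 12000·e^(0.24t).
e^((0.444 − 0.24)t) = 12000/331 → e^(0.204·t) = 36.254.
0.204·t = ln(36.254) = 3.5905, so t = 3.5905/0.204 = 17.601.

17.6 years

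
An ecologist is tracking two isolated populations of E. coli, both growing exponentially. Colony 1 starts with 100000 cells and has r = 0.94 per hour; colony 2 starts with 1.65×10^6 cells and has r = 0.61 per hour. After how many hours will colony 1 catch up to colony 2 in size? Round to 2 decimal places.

8.50 hours

Set 100000·e^(0.94t) = 1.65×10^6·e^(0.61t).
e^((0.94 − 0.61)t) = 1.65×10^6/100000 → e^(0.33·t) = 16.5.
0.33·t = ln(16.5) = 2.8034, so t = 2.8034/0.33 = 8.495.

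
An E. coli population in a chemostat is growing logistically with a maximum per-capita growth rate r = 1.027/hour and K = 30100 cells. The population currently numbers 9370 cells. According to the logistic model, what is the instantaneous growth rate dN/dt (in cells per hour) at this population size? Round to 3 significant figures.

6630 cells per hour

dN/dt = rN(1 − N/K) = 1.027 × 9370 × (1 − 9370/30100).
1 − 9370/30100 = 0.6887; dN/dt = 1.027 × 9370 × 0.6887 = 6627.4.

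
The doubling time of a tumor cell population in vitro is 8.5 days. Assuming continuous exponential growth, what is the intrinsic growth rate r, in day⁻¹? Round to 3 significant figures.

r = ln(2)/t_d = 0.6931/8.5 = 0.081547.

0.0815 per day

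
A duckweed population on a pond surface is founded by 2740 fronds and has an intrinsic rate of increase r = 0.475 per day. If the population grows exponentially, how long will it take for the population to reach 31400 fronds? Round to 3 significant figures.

5.13 days

Set N₀·e^(rt) = 31400: e^(0.475·t) = 31400/2740 = 11.46.
0.475·t = ln(11.46) = 2.4388, so t = 2.4388/0.475 = 5.1344.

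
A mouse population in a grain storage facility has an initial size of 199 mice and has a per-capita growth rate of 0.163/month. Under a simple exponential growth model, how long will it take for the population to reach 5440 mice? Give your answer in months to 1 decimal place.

20.3 months

Set N₀·e^(rt) = 5440: e^(0.163·t) = 5440/199 = 27.337.
0.163·t = ln(27.337) = 3.3082, so t = 3.3082/0.163 = 20.296.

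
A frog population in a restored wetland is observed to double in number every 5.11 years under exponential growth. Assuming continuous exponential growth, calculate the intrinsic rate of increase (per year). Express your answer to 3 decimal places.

r = ln(2)/t_d = 0.6931/5.11 = 0.13565.

0.136 per year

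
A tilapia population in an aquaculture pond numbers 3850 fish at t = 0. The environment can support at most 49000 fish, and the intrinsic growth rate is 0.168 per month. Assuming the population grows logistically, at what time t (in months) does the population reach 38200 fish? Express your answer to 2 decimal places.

A = (K − N₀)/N₀ = (49000 − 3850)/3850 = 11.727.
Solve 49000/(1 + 11.727·e^(−0.168t)) = 38200: 1 + 11.727·e^(−0.168t) = 1.2827, so e^(−0.168t) = 0.0241081.
−0.168·t = ln(0.0241081) = -3.7252, so t = 3.7252/0.168 = 22.174.

22.17 months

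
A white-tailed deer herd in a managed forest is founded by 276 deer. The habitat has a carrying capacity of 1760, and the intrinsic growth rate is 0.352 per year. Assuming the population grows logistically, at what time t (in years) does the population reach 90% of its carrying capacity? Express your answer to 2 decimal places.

11.02 years

A = (K − N₀)/N₀ = (1760 − 276)/276 = 5.3768.
Solve 1760/(1 + 5.3768·e^(−0.352t)) = 1584: 1 + 5.3768·e^(−0.352t) = 1.1111, so e^(−0.352t) = 0.0206649.
−0.352·t = ln(0.0206649) = -3.8793, so t = 3.8793/0.352 = 11.021.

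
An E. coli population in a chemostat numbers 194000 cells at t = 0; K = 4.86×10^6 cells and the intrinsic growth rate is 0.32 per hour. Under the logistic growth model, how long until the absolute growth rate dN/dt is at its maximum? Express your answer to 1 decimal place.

9.9 hours

Logistic growth is fastest at N = K/2 = 2.43×10^6.
A = (K − N₀)/N₀ = 24.052. Set K/(1 + A·e^(−rt)) = K/2 → A·e^(−rt) = 1.
e^(−0.32t) = 1/24.052 = 0.0415774, so t = ln(24.052)/0.32 = 3.1802/0.32 = 9.9381.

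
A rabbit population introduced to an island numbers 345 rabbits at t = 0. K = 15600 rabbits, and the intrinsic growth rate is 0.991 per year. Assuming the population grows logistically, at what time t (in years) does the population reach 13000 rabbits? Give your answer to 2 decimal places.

A = (K − N₀)/N₀ = (15600 − 345)/345 = 44.217.
Solve 15600/(1 + 44.217·e^(−0.991t)) = 13000: 1 + 44.217·e^(−0.991t) = 1.2, so e^(−0.991t) = 0.00452311.
−0.991·t = ln(0.00452311) = -5.3986, so t = 5.3986/0.991 = 5.4476.

5.45 years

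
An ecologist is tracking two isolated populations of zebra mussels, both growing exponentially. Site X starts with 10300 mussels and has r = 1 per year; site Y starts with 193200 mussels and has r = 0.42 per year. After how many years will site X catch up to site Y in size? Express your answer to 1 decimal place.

Set 10300·e^(1t) = 193200·e^(0.42t).
e^((1 − 0.42)t) = 193200/10300 → e^(0.58·t) = 18.757.
0.58·t = ln(18.757) = 2.9316, so t = 2.9316/0.58 = 5.0545.

5.1 years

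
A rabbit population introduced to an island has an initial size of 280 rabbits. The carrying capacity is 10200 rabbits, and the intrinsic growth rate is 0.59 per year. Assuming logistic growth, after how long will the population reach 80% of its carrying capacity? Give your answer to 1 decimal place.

8.4 years

A = (K − N₀)/N₀ = (10200 − 280)/280 = 35.429.
Solve 10200/(1 + 35.429·e^(−0.59t)) = 8160: 1 + 35.429·e^(−0.59t) = 1.25, so e^(−0.59t) = 0.00705645.
−0.59·t = ln(0.00705645) = -4.9538, so t = 4.9538/0.59 = 8.3963.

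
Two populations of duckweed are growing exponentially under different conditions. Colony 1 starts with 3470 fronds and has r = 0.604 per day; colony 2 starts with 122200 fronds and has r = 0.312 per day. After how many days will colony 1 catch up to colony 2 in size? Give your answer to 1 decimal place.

12.2 days

Set 3470·e^(0.604t) = 122200·e^(0.312t).
e^((0.604 − 0.312)t) = 122200/3470 → e^(0.292·t) = 35.216.
0.292·t = ln(35.216) = 3.5615, so t = 3.5615/0.292 = 12.197.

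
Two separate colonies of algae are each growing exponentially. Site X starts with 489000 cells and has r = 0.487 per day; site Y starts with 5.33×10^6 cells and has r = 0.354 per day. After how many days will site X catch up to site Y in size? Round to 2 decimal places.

17.96 days

Set 489000·e^(0.487t) = 5.33×10^6·e^(0.354t).
e^((0.487 − 0.354)t) = 5.33×10^6/489000 → e^(0.133·t) = 10.9.
0.133·t = ln(10.9) = 2.3887, so t = 2.3887/0.133 = 17.96.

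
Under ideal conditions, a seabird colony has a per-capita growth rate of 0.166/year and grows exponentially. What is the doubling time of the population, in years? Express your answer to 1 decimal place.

Doubling time t_d = ln(2)/r = 0.6931/0.166 = 4.1756.

4.2 years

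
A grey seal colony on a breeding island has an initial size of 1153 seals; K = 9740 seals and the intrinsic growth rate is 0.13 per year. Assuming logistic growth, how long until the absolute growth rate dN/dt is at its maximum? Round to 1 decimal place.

Logistic growth is fastest at N = K/2 = 4870.
A = (K − N₀)/N₀ = 7.4475. Set K/(1 + A·e^(−rt)) = K/2 → A·e^(−rt) = 1.
e^(−0.13t) = 1/7.4475 = 0.134273, so t = ln(7.4475)/0.13 = 2.0079/0.13 = 15.445.

15.4 years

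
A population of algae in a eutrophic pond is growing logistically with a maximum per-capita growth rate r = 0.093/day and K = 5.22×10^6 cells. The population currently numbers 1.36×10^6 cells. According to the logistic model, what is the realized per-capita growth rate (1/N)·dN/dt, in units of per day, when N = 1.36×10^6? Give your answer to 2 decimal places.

(1/N)·dN/dt = r(1 − N/K) = 0.093 × (1 − 1.36×10^6/5.22×10^6).
= 0.093 × 0.73946 = 0.06877.

0.07 per day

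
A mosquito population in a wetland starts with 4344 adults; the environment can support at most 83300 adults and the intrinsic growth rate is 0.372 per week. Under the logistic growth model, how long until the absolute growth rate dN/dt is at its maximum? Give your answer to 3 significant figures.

7.80 weeks

Logistic growth is fastest at N = K/2 = 41650.
A = (K − N₀)/N₀ = 18.176. Set K/(1 + A·e^(−rt)) = K/2 → A·e^(−rt) = 1.
e^(−0.372t) = 1/18.176 = 0.055018, so t = ln(18.176)/0.372 = 2.9001/0.372 = 7.796.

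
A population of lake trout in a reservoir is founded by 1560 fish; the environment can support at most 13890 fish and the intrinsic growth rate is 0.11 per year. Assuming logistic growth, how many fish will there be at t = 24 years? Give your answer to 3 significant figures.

8880 fish

A = (K − N₀)/N₀ = (13890 − 1560)/1560 = 7.9038.
N(t) = K/(1 + A·e^(−rt)) = 13890/(1 + 7.9038×e^(−0.11×24)).
e^(−2.64) = 0.071361; denominator = 1 + 7.9038×0.071361 = 1.564.
N = 13890/1.564 = 8880.91.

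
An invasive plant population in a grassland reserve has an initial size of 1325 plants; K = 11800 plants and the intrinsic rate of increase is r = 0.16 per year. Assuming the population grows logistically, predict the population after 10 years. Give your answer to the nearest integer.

A = (K − N₀)/N₀ = (11800 − 1325)/1325 = 7.9057.
N(t) = K/(1 + A·e^(−rt)) = 11800/(1 + 7.9057×e^(−0.16×10)).
e^(−1.6) = 0.2019; denominator = 1 + 7.9057×0.2019 = 2.5961.
N = 11800/2.5961 = 4545.24.

4545 plants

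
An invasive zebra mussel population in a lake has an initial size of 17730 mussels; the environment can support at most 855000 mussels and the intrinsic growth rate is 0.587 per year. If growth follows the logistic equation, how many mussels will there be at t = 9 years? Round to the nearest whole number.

689649 mussels

A = (K − N₀)/N₀ = (855000 − 17730)/17730 = 47.223.
N(t) = K/(1 + A·e^(−rt)) = 855000/(1 + 47.223×e^(−0.587×9)).
e^(−5.283) = 0.0050772; denominator = 1 + 47.223×0.0050772 = 1.2398.
N = 855000/1.2398 = 689649.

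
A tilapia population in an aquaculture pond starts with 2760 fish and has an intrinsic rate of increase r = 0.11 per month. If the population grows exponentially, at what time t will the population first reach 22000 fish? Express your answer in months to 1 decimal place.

Set N₀·e^(rt) = 22000: e^(0.11·t) = 22000/2760 = 7.971.
0.11·t = ln(7.971) = 2.0758, so t = 2.0758/0.11 = 18.871.

18.9 months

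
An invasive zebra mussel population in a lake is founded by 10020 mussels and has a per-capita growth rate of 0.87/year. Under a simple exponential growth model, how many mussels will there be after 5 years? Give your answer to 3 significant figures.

N(t) = N₀·e^(rt) = 10020 × e^(0.87×5) = 10020 × e^4.35.
e^4.35 ≈ 77.478, so N ≈ 10020 × 77.478 = 776334.

776000 mussels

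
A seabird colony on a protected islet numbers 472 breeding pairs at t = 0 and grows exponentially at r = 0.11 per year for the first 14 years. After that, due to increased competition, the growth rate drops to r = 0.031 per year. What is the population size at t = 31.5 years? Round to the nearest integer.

3788 breeding pairs

Phase 1: N(14) = 472·e^(0.11×14) = 472·e^1.54 = 2201.69.
Phase 2 runs for 31.5 − 14 = 17.5 years at r = 0.031.
N(31.5) = 2201.69·e^(0.031×17.5) = 2201.69·e^0.5425 = 3787.57.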